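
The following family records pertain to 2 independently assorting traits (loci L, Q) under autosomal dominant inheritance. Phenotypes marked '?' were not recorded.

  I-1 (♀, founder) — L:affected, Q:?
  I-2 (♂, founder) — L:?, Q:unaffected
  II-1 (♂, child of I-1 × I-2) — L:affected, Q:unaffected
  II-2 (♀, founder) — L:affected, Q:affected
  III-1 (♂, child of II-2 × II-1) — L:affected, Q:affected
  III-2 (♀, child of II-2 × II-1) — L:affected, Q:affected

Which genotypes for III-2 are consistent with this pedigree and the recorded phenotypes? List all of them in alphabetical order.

III-2 ∈ {LL Qq, Ll Qq}

L/I-1 aff ·: Ll|LL
L/I-2 ? ·: ll|Ll|LL
L/II-1 aff I-1×I-2: Ll|LL
L/II-2 aff ·: Ll|LL
L/III-1 aff II-2×II-1: Ll|LL
L/III-2 aff II-2×II-1: Ll|LL
⇒ L over [I-1,I-2,II-1,II-2,III-1,III-2]: 60 consistent
Q/I-1 ? ·: qq|Qq
Q/I-2 un ·: qq
Q/II-1 un I-1×I-2: qq
Q/II-2 aff ·: Qq|QQ
Q/III-1 aff II-2×II-1: Qq
Q/III-2 aff II-2×II-1: Qq
⇒ Q over [I-1,I-2,II-1,II-2,III-1,III-2]: 4 consistent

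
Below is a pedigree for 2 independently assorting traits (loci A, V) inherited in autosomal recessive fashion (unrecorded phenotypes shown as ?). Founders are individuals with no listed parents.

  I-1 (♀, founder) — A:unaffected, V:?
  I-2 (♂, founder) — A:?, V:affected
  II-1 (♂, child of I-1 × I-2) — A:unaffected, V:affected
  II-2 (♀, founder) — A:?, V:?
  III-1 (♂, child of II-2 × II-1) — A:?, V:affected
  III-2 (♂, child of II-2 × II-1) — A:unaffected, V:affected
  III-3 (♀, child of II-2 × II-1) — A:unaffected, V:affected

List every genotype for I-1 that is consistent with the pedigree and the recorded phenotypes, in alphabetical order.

I-1 ∈ {AA Vv, AA vv, Aa Vv, Aa vv}

A/I-1 un ·: AA|Aa
A/I-2 ? ·: AA|Aa|aa
A/II-1 un I-1×I-2: AA|Aa
A/II-2 ? ·: AA|Aa|aa
A/III-1 ? II-2×II-1: AA|Aa|aa
A/III-2 un II-2×II-1: AA|Aa
A/III-3 un II-2×II-1: AA|Aa
⇒ A over [I-1,I-2,II-1,II-2,III-1,III-2,III-3]: 150 consistent
V/I-1 ? ·: Vv|vv
V/I-2 aff ·: vv
V/II-1 aff I-1×I-2: vv
V/II-2 ? ·: Vv|vv
V/III-1 aff II-2×II-1: vv
V/III-2 aff II-2×II-1: vv
V/III-3 aff II-2×II-1: vv
⇒ V over [I-1,I-2,II-1,II-2,III-1,III-2,III-3]: 4 consistent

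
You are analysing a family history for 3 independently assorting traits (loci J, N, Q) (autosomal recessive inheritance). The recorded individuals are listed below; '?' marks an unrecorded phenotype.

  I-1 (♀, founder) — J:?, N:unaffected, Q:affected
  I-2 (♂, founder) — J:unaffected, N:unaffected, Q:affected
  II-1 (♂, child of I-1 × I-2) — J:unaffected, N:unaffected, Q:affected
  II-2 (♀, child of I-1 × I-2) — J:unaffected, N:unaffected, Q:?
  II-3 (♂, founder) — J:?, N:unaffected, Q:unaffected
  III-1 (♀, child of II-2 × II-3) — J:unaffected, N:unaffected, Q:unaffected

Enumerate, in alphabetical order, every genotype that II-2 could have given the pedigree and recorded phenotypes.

J/I-1 ? ·: JJ|Jj|jj
J/I-2 un ·: JJ|Jj
J/II-1 un I-1×I-2: JJ|Jj
J/II-2 un I-1×I-2: JJ|Jj
J/II-3 ? ·: JJ|Jj|jj
J/III-1 un II-2×II-3: JJ|Jj
⇒ J over [I-1,I-2,II-1,II-2,II-3,III-1]: 68 consistent
N/I-1 un ·: NN|Nn
N/I-2 un ·: NN|Nn
N/II-1 un I-1×I-2: NN|Nn
N/II-2 un I-1×I-2: NN|Nn
N/II-3 un ·: NN|Nn
N/III-1 un II-2×II-3: NN|Nn
⇒ N over [I-1,I-2,II-1,II-2,II-3,III-1]: 45 consistent
Q/I-1 aff ·: qq
Q/I-2 aff ·: qq
Q/II-1 aff I-1×I-2: qq
Q/II-2 ? I-1×I-2: qq
Q/II-3 un ·: QQ|Qq
Q/III-1 un II-2×II-3: Qq
⇒ Q over [I-1,I-2,II-1,II-2,II-3,III-1]: 2 consistent

II-2 ∈ {JJ NN qq, JJ Nn qq, Jj NN qq, Jj Nn qq}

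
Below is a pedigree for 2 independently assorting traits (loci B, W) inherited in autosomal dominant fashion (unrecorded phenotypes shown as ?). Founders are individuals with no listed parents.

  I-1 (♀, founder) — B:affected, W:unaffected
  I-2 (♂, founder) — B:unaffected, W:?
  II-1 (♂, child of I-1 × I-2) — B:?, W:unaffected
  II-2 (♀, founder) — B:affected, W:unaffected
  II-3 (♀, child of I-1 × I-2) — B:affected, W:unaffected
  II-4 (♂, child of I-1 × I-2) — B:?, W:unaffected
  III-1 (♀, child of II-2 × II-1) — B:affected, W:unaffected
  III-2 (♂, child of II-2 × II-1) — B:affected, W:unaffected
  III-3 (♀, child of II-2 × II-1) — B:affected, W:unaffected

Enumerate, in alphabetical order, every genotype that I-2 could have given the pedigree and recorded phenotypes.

B/I-1 aff ·: Bb|BB
B/I-2 un ·: bb
B/II-1 ? I-1×I-2: bb|Bb
B/II-2 aff ·: Bb|BB
B/II-3 aff I-1×I-2: Bb
B/II-4 ? I-1×I-2: bb|Bb
B/III-1 aff II-2×II-1: Bb|BB
B/III-2 aff II-2×II-1: Bb|BB
B/III-3 aff II-2×II-1: Bb|BB
⇒ B over [I-1,I-2,II-1,II-2,II-3,II-4,III-1,III-2,III-3]: 52 consistent
W/I-1 un ·: ww
W/I-2 ? ·: ww|Ww
W/II-1 un I-1×I-2: ww
W/II-2 un ·: ww
W/II-3 un I-1×I-2: ww
W/II-4 un I-1×I-2: ww
W/III-1 un II-2×II-1: ww
W/III-2 un II-2×II-1: ww
W/III-3 un II-2×II-1: ww
⇒ W over [I-1,I-2,II-1,II-2,II-3,II-4,III-1,III-2,III-3]: 2 consistent

I-2 ∈ {bb Ww, bb ww}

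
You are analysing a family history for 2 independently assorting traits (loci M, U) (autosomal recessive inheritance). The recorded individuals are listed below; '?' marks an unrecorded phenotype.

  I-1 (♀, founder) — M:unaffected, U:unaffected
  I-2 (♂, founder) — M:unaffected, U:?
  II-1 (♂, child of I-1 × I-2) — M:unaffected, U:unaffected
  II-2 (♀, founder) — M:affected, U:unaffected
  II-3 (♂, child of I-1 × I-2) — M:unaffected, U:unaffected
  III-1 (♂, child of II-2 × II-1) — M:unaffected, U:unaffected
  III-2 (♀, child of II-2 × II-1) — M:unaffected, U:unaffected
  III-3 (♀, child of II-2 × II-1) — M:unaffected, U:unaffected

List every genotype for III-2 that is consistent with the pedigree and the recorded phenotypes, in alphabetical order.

III-2 ∈ {Mm UU, Mm Uu}

M/I-1 un ·: MM|Mm
M/I-2 un ·: MM|Mm
M/II-1 un I-1×I-2: MM|Mm
M/II-2 aff ·: mm
M/II-3 un I-1×I-2: MM|Mm
M/III-1 un II-2×II-1: Mm
M/III-2 un II-2×II-1: Mm
M/III-3 un II-2×II-1: Mm
⇒ M over [I-1,I-2,II-1,II-2,II-3,III-1,III-2,III-3]: 13 consistent
U/I-1 un ·: UU|Uu
U/I-2 ? ·: UU|Uu|uu
U/II-1 un I-1×I-2: UU|Uu
U/II-2 un ·: UU|Uu
U/II-3 un I-1×I-2: UU|Uu
U/III-1 un II-2×II-1: UU|Uu
U/III-2 un II-2×II-1: UU|Uu
U/III-3 un II-2×II-1: UU|Uu
⇒ U over [I-1,I-2,II-1,II-2,II-3,III-1,III-2,III-3]: 191 consistent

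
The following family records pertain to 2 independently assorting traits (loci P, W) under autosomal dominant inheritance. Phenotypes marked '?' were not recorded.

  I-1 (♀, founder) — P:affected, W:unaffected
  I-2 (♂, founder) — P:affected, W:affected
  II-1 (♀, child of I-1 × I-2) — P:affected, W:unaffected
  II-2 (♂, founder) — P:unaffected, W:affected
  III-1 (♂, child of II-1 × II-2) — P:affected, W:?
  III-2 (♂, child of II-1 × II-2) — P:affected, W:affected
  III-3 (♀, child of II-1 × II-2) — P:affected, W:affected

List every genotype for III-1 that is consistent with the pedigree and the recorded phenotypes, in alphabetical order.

III-1 ∈ {Pp Ww, Pp ww}

P/I-1 aff ·: Pp|PP
P/I-2 aff ·: Pp|PP
P/II-1 aff I-1×I-2: Pp|PP
P/II-2 un ·: pp
P/III-1 aff II-1×II-2: Pp
P/III-2 aff II-1×II-2: Pp
P/III-3 aff II-1×II-2: Pp
⇒ P over [I-1,I-2,II-1,II-2,III-1,III-2,III-3]: 7 consistent
W/I-1 un ·: ww
W/I-2 aff ·: Ww
W/II-1 un I-1×I-2: ww
W/II-2 aff ·: Ww|WW
W/III-1 ? II-1×II-2: ww|Ww
W/III-2 aff II-1×II-2: Ww
W/III-3 aff II-1×II-2: Ww
⇒ W over [I-1,I-2,II-1,II-2,III-1,III-2,III-3]: 3 consistent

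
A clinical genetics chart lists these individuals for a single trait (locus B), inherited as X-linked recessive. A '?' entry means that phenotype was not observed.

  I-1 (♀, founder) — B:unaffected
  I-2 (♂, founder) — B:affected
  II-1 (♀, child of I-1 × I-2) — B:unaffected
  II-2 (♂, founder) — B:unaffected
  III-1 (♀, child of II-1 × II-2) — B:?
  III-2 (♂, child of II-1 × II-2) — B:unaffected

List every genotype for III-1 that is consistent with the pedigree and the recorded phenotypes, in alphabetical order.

III-1 ∈ {X^BX^B, X^BX^b}

B/I-1 un ·: X^BX^B|X^BX^b
B/I-2 aff ·: X^bY
B/II-1 un I-1×I-2: X^BX^b
B/II-2 un ·: X^BY
B/III-1 ? II-1×II-2: X^BX^B|X^BX^b
B/III-2 un II-1×II-2: X^BY
⇒ B over [I-1,I-2,II-1,II-2,III-1,III-2]: 4 consistent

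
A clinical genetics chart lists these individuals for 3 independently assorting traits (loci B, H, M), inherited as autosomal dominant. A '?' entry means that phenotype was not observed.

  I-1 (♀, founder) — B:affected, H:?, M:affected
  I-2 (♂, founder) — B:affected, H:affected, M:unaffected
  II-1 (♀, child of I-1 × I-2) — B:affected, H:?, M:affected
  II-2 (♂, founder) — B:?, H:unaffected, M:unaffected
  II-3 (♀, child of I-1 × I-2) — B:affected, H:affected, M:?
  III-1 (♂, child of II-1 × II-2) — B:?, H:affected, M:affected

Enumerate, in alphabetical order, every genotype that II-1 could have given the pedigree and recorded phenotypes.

B/I-1 aff ·: Bb|BB
B/I-2 aff ·: Bb|BB
B/II-1 aff I-1×I-2: Bb|BB
B/II-2 ? ·: bb|Bb|BB
B/II-3 aff I-1×I-2: Bb|BB
B/III-1 ? II-1×II-2: bb|Bb|BB
⇒ B over [I-1,I-2,II-1,II-2,II-3,III-1]: 70 consistent
H/I-1 ? ·: hh|Hh|HH
H/I-2 aff ·: Hh|HH
H/II-1 ? I-1×I-2: Hh|HH
H/II-2 un ·: hh
H/II-3 aff I-1×I-2: Hh|HH
H/III-1 aff II-1×II-2: Hh
⇒ H over [I-1,I-2,II-1,II-2,II-3,III-1]: 15 consistent
M/I-1 aff ·: Mm|MM
M/I-2 un ·: mm
M/II-1 aff I-1×I-2: Mm
M/II-2 un ·: mm
M/II-3 ? I-1×I-2: mm|Mm
M/III-1 aff II-1×II-2: Mm
⇒ M over [I-1,I-2,II-1,II-2,II-3,III-1]: 3 consistent

II-1 ∈ {BB HH Mm, BB Hh Mm, Bb HH Mm, Bb Hh Mm}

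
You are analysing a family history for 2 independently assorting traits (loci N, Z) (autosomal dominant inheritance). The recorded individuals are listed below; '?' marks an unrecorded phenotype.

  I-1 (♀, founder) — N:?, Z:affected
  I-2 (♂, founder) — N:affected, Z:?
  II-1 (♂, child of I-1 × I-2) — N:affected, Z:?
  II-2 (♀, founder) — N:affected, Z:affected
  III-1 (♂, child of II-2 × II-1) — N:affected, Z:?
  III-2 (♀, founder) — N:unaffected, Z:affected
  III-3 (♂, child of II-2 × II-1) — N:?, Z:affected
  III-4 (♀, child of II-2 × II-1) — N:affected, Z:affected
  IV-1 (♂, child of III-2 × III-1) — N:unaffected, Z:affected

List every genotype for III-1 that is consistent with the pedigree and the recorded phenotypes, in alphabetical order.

N/I-1 ? ·: nn|Nn|NN
N/I-2 aff ·: Nn|NN
N/II-1 aff I-1×I-2: Nn|NN
N/II-2 aff ·: Nn|NN
N/III-1 aff II-2×II-1: Nn
N/III-2 un ·: nn
N/III-3 ? II-2×II-1: nn|Nn|NN
N/III-4 aff II-2×II-1: Nn|NN
N/IV-1 un III-2×III-1: nn
⇒ N over [I-1,I-2,II-1,II-2,III-1,III-2,III-3,III-4,IV-1]: 66 consistent
Z/I-1 aff ·: Zz|ZZ
Z/I-2 ? ·: zz|Zz|ZZ
Z/II-1 ? I-1×I-2: zz|Zz|ZZ
Z/II-2 aff ·: Zz|ZZ
Z/III-1 ? II-2×II-1: zz|Zz|ZZ
Z/III-2 aff ·: Zz|ZZ
Z/III-3 aff II-2×II-1: Zz|ZZ
Z/III-4 aff II-2×II-1: Zz|ZZ
Z/IV-1 aff III-2×III-1: Zz|ZZ
⇒ Z over [I-1,I-2,II-1,II-2,III-1,III-2,III-3,III-4,IV-1]: 464 consistent

III-1 ∈ {Nn ZZ, Nn Zz, Nn zz}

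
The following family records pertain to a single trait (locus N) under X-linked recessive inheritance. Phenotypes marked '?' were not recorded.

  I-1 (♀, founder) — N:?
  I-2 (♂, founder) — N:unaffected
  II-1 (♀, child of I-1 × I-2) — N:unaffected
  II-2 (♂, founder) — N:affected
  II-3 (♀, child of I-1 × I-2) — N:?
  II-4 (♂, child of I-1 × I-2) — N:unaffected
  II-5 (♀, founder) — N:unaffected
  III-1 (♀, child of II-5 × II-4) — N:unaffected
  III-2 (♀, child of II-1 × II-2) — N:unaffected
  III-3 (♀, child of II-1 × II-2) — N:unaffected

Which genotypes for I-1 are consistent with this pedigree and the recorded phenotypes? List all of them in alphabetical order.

N/I-1 ? ·: X^NX^N|X^NX^n
N/I-2 un ·: X^NY
N/II-1 un I-1×I-2: X^NX^N|X^NX^n
N/II-2 aff ·: X^nY
N/II-3 ? I-1×I-2: X^NX^N|X^NX^n
N/II-4 un I-1×I-2: X^NY
N/II-5 un ·: X^NX^N|X^NX^n
N/III-1 un II-5×II-4: X^NX^N|X^NX^n
N/III-2 un II-1×II-2: X^NX^n
N/III-3 un II-1×II-2: X^NX^n
⇒ N over [I-1,I-2,II-1,II-2,II-3,II-4,II-5,III-1,III-2,III-3]: 15 consistent

I-1 ∈ {X^NX^N, X^NX^n}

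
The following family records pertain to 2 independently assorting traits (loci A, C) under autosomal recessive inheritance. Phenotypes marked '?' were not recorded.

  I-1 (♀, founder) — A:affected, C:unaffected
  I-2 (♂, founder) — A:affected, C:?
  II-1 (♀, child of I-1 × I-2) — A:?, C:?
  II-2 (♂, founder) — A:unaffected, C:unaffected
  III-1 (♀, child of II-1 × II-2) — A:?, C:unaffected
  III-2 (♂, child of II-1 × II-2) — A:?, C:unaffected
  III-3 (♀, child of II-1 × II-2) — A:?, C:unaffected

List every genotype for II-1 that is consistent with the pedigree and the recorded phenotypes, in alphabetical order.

II-1 ∈ {aa CC, aa Cc, aa cc}

A/I-1 aff ·: aa
A/I-2 aff ·: aa
A/II-1 ? I-1×I-2: aa
A/II-2 un ·: AA|Aa
A/III-1 ? II-1×II-2: Aa|aa
A/III-2 ? II-1×II-2: Aa|aa
A/III-3 ? II-1×II-2: Aa|aa
⇒ A over [I-1,I-2,II-1,II-2,III-1,III-2,III-3]: 9 consistent
C/I-1 un ·: CC|Cc
C/I-2 ? ·: CC|Cc|cc
C/II-1 ? I-1×I-2: CC|Cc|cc
C/II-2 un ·: CC|Cc
C/III-1 un II-1×II-2: CC|Cc
C/III-2 un II-1×II-2: CC|Cc
C/III-3 un II-1×II-2: CC|Cc
⇒ C over [I-1,I-2,II-1,II-2,III-1,III-2,III-3]: 120 consistent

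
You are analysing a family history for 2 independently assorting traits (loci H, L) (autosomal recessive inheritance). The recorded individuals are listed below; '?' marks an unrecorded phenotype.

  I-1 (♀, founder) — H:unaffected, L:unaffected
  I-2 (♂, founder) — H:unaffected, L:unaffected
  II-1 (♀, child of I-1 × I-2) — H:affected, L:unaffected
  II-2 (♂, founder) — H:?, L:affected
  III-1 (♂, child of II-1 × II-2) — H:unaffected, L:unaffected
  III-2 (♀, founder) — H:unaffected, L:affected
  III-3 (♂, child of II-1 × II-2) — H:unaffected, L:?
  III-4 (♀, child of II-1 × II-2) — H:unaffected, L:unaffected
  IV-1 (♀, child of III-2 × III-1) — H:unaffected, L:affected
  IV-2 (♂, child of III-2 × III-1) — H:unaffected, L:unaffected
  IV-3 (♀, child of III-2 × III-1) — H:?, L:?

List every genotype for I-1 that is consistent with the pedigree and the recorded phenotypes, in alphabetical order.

I-1 ∈ {Hh LL, Hh Ll}

H/I-1 un ·: Hh
H/I-2 un ·: Hh
H/II-1 aff I-1×I-2: hh
H/II-2 ? ·: HH|Hh
H/III-1 un II-1×II-2: Hh
H/III-2 un ·: HH|Hh
H/III-3 un II-1×II-2: Hh
H/III-4 un II-1×II-2: Hh
H/IV-1 un III-2×III-1: HH|Hh
H/IV-2 un III-2×III-1: HH|Hh
H/IV-3 ? III-2×III-1: HH|Hh|hh
⇒ H over [I-1,I-2,II-1,II-2,III-1,III-2,III-3,III-4,IV-1,IV-2,IV-3]: 40 consistent
L/I-1 un ·: LL|Ll
L/I-2 un ·: LL|Ll
L/II-1 un I-1×I-2: LL|Ll
L/II-2 aff ·: ll
L/III-1 un II-1×II-2: Ll
L/III-2 aff ·: ll
L/III-3 ? II-1×II-2: Ll|ll
L/III-4 un II-1×II-2: Ll
L/IV-1 aff III-2×III-1: ll
L/IV-2 un III-2×III-1: Ll
L/IV-3 ? III-2×III-1: Ll|ll
⇒ L over [I-1,I-2,II-1,II-2,III-1,III-2,III-3,III-4,IV-1,IV-2,IV-3]: 20 consistent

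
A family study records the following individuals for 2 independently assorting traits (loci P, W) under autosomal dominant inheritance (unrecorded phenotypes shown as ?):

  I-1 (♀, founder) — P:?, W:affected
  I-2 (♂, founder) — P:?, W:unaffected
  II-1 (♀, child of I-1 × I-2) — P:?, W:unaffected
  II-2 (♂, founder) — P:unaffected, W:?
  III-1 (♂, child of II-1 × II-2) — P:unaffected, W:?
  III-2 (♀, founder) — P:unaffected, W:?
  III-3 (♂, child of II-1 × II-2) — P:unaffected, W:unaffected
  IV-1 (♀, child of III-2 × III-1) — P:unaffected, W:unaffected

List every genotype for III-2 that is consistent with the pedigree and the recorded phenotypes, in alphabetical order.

P/I-1 ? ·: pp|Pp|PP
P/I-2 ? ·: pp|Pp|PP
P/II-1 ? I-1×I-2: pp|Pp
P/II-2 un ·: pp
P/III-1 un II-1×II-2: pp
P/III-2 un ·: pp
P/III-3 un II-1×II-2: pp
P/IV-1 un III-2×III-1: pp
⇒ P over [I-1,I-2,II-1,II-2,III-1,III-2,III-3,IV-1]: 11 consistent
W/I-1 aff ·: Ww
W/I-2 un ·: ww
W/II-1 un I-1×I-2: ww
W/II-2 ? ·: ww|Ww
W/III-1 ? II-1×II-2: ww|Ww
W/III-2 ? ·: ww|Ww
W/III-3 un II-1×II-2: ww
W/IV-1 un III-2×III-1: ww
⇒ W over [I-1,I-2,II-1,II-2,III-1,III-2,III-3,IV-1]: 6 consistent

III-2 ∈ {pp Ww, pp ww}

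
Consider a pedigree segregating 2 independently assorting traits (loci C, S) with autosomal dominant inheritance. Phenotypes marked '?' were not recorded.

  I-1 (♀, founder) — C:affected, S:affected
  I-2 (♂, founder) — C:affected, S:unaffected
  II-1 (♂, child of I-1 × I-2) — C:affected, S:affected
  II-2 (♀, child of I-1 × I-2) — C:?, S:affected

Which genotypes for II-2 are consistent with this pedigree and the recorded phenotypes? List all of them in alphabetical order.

II-2 ∈ {CC Ss, Cc Ss, cc Ss}

C/I-1 aff ·: Cc|CC
C/I-2 aff ·: Cc|CC
C/II-1 aff I-1×I-2: Cc|CC
C/II-2 ? I-1×I-2: cc|Cc|CC
⇒ C over [I-1,I-2,II-1,II-2]: 15 consistent
S/I-1 aff ·: Ss|SS
S/I-2 un ·: ss
S/II-1 aff I-1×I-2: Ss
S/II-2 aff I-1×I-2: Ss
⇒ S over [I-1,I-2,II-1,II-2]: 2 consistent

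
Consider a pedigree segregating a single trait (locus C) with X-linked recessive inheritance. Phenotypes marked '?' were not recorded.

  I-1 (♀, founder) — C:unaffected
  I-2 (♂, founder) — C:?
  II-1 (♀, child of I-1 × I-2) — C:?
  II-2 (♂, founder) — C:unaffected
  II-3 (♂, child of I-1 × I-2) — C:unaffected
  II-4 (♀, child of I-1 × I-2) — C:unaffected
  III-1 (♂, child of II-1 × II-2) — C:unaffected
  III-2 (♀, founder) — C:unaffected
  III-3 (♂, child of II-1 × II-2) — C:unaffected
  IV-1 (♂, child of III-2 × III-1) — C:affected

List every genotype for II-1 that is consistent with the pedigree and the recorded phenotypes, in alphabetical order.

II-1 ∈ {X^CX^C, X^CX^c}

C/I-1 un ·: X^CX^C|X^CX^c
C/I-2 ? ·: X^CY|X^cY
C/II-1 ? I-1×I-2: X^CX^C|X^CX^c
C/II-2 un ·: X^CY
C/II-3 un I-1×I-2: X^CY
C/II-4 un I-1×I-2: X^CX^C|X^CX^c
C/III-1 un II-1×II-2: X^CY
C/III-2 un ·: X^CX^c
C/III-3 un II-1×II-2: X^CY
C/IV-1 aff III-2×III-1: X^cY
⇒ C over [I-1,I-2,II-1,II-2,II-3,II-4,III-1,III-2,III-3,IV-1]: 7 consistent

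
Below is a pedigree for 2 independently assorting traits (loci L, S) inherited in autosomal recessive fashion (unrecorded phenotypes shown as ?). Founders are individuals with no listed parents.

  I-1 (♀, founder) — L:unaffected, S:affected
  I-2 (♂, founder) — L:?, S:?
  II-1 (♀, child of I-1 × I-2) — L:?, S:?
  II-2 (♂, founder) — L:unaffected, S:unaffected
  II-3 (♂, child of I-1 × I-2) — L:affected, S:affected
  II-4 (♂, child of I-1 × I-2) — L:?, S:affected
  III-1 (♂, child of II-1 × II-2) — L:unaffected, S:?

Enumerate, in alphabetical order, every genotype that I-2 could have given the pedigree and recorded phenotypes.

I-2 ∈ {Ll Ss, Ll ss, ll Ss, ll ss}

L/I-1 un ·: Ll
L/I-2 ? ·: Ll|ll
L/II-1 ? I-1×I-2: LL|Ll|ll
L/II-2 un ·: LL|Ll
L/II-3 aff I-1×I-2: ll
L/II-4 ? I-1×I-2: LL|Ll|ll
L/III-1 un II-1×II-2: LL|Ll
⇒ L over [I-1,I-2,II-1,II-2,II-3,II-4,III-1]: 39 consistent
S/I-1 aff ·: ss
S/I-2 ? ·: Ss|ss
S/II-1 ? I-1×I-2: Ss|ss
S/II-2 un ·: SS|Ss
S/II-3 aff I-1×I-2: ss
S/II-4 aff I-1×I-2: ss
S/III-1 ? II-1×II-2: SS|Ss|ss
⇒ S over [I-1,I-2,II-1,II-2,II-3,II-4,III-1]: 11 consistent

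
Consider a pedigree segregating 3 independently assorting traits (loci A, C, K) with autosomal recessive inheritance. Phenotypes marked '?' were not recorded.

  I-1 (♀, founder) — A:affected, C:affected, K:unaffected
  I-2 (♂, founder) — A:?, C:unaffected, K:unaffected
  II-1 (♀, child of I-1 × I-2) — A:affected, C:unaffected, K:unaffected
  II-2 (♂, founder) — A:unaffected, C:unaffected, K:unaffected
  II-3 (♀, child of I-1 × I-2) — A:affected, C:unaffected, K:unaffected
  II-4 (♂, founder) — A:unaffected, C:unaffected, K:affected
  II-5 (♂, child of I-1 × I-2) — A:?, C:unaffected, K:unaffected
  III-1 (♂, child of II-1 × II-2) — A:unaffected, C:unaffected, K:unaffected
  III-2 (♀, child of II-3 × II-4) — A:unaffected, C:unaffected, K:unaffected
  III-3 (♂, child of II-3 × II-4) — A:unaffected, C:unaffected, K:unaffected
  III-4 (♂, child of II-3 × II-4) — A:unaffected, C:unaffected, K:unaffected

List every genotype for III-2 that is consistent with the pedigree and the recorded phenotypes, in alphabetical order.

III-2 ∈ {Aa CC Kk, Aa Cc Kk}

A/I-1 aff ·: aa
A/I-2 ? ·: Aa|aa
A/II-1 aff I-1×I-2: aa
A/II-2 un ·: AA|Aa
A/II-3 aff I-1×I-2: aa
A/II-4 un ·: AA|Aa
A/II-5 ? I-1×I-2: Aa|aa
A/III-1 un II-1×II-2: Aa
A/III-2 un II-3×II-4: Aa
A/III-3 un II-3×II-4: Aa
A/III-4 un II-3×II-4: Aa
⇒ A over [I-1,I-2,II-1,II-2,II-3,II-4,II-5,III-1,III-2,III-3,III-4]: 12 consistent
C/I-1 aff ·: cc
C/I-2 un ·: CC|Cc
C/II-1 un I-1×I-2: Cc
C/II-2 un ·: CC|Cc
C/II-3 un I-1×I-2: Cc
C/II-4 un ·: CC|Cc
C/II-5 un I-1×I-2: Cc
C/III-1 un II-1×II-2: CC|Cc
C/III-2 un II-3×II-4: CC|Cc
C/III-3 un II-3×II-4: CC|Cc
C/III-4 un II-3×II-4: CC|Cc
⇒ C over [I-1,I-2,II-1,II-2,II-3,II-4,II-5,III-1,III-2,III-3,III-4]: 128 consistent
K/I-1 un ·: KK|Kk
K/I-2 un ·: KK|Kk
K/II-1 un I-1×I-2: KK|Kk
K/II-2 un ·: KK|Kk
K/II-3 un I-1×I-2: KK|Kk
K/II-4 aff ·: kk
K/II-5 un I-1×I-2: KK|Kk
K/III-1 un II-1×II-2: KK|Kk
K/III-2 un II-3×II-4: Kk
K/III-3 un II-3×II-4: Kk
K/III-4 un II-3×II-4: Kk
⇒ K over [I-1,I-2,II-1,II-2,II-3,II-4,II-5,III-1,III-2,III-3,III-4]: 87 consistent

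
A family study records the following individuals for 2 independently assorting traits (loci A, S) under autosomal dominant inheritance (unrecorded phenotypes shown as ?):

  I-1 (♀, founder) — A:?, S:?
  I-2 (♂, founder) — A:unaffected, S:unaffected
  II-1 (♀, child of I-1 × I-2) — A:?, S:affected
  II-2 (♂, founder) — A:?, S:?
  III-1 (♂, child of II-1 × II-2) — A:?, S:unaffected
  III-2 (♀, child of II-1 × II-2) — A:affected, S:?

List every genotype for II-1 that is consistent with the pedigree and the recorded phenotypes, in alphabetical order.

A/I-1 ? ·: aa|Aa|AA
A/I-2 un ·: aa
A/II-1 ? I-1×I-2: aa|Aa
A/II-2 ? ·: aa|Aa|AA
A/III-1 ? II-1×II-2: aa|Aa|AA
A/III-2 aff II-1×II-2: Aa|AA
⇒ A over [I-1,I-2,II-1,II-2,III-1,III-2]: 30 consistent
S/I-1 ? ·: Ss|SS
S/I-2 un ·: ss
S/II-1 aff I-1×I-2: Ss
S/II-2 ? ·: ss|Ss
S/III-1 un II-1×II-2: ss
S/III-2 ? II-1×II-2: ss|Ss|SS
⇒ S over [I-1,I-2,II-1,II-2,III-1,III-2]: 10 consistent

II-1 ∈ {Aa Ss, aa Ss}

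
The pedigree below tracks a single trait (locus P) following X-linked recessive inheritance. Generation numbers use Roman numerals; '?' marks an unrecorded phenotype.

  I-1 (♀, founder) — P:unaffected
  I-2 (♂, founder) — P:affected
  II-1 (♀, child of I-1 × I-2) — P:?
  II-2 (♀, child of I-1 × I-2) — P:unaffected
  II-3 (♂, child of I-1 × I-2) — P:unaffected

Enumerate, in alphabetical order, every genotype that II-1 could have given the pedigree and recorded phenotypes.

II-1 ∈ {X^PX^p, X^pX^p}

P/I-1 un ·: X^PX^P|X^PX^p
P/I-2 aff ·: X^pY
P/II-1 ? I-1×I-2: X^PX^p|X^pX^p
P/II-2 un I-1×I-2: X^PX^p
P/II-3 un I-1×I-2: X^PY
⇒ P over [I-1,I-2,II-1,II-2,II-3]: 3 consistent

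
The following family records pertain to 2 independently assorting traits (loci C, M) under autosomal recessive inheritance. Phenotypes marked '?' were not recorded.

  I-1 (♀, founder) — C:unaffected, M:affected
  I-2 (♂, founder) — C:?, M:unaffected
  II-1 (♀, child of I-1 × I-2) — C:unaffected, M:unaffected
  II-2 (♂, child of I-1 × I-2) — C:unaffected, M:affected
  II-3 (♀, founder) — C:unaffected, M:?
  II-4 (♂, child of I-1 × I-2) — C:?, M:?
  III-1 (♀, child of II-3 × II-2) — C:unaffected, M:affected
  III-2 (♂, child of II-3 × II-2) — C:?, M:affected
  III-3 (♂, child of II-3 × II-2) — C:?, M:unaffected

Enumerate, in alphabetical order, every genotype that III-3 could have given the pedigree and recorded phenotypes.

C/I-1 un ·: CC|Cc
C/I-2 ? ·: CC|Cc|cc
C/II-1 un I-1×I-2: CC|Cc
C/II-2 un I-1×I-2: CC|Cc
C/II-3 un ·: CC|Cc
C/II-4 ? I-1×I-2: CC|Cc|cc
C/III-1 un II-3×II-2: CC|Cc
C/III-2 ? II-3×II-2: CC|Cc|cc
C/III-3 ? II-3×II-2: CC|Cc|cc
⇒ C over [I-1,I-2,II-1,II-2,II-3,II-4,III-1,III-2,III-3]: 577 consistent
M/I-1 aff ·: mm
M/I-2 un ·: Mm
M/II-1 un I-1×I-2: Mm
M/II-2 aff I-1×I-2: mm
M/II-3 ? ·: Mm
M/II-4 ? I-1×I-2: Mm|mm
M/III-1 aff II-3×II-2: mm
M/III-2 aff II-3×II-2: mm
M/III-3 un II-3×II-2: Mm
⇒ M over [I-1,I-2,II-1,II-2,II-3,II-4,III-1,III-2,III-3]: 2 consistent

III-3 ∈ {CC Mm, Cc Mm, cc Mm}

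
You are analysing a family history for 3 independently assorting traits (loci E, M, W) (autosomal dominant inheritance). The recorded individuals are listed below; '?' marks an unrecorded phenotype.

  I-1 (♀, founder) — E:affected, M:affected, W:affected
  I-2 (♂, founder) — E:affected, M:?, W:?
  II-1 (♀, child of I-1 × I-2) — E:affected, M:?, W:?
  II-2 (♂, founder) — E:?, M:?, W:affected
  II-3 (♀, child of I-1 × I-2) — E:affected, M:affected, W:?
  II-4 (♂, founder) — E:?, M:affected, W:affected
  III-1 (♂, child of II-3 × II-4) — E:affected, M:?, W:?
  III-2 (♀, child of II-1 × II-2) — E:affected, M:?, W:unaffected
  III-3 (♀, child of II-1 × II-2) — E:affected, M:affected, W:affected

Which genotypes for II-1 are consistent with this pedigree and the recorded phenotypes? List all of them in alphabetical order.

II-1 ∈ {EE MM Ww, EE MM ww, EE Mm Ww, EE Mm ww, EE mm Ww, EE mm ww, Ee MM Ww, Ee MM ww, Ee Mm Ww, Ee Mm ww, Ee mm Ww, Ee mm ww}

E/I-1 aff ·: Ee|EE
E/I-2 aff ·: Ee|EE
E/II-1 aff I-1×I-2: Ee|EE
E/II-2 ? ·: ee|Ee|EE
E/II-3 aff I-1×I-2: Ee|EE
E/II-4 ? ·: ee|Ee|EE
E/III-1 aff II-3×II-4: Ee|EE
E/III-2 aff II-1×II-2: Ee|EE
E/III-3 aff II-1×II-2: Ee|EE
⇒ E over [I-1,I-2,II-1,II-2,II-3,II-4,III-1,III-2,III-3]: 429 consistent
M/I-1 aff ·: Mm|MM
M/I-2 ? ·: mm|Mm|MM
M/II-1 ? I-1×I-2: mm|Mm|MM
M/II-2 ? ·: mm|Mm|MM
M/II-3 aff I-1×I-2: Mm|MM
M/II-4 aff ·: Mm|MM
M/III-1 ? II-3×II-4: mm|Mm|MM
M/III-2 ? II-1×II-2: mm|Mm|MM
M/III-3 aff II-1×II-2: Mm|MM
⇒ M over [I-1,I-2,II-1,II-2,II-3,II-4,III-1,III-2,III-3]: 609 consistent
W/I-1 aff ·: Ww|WW
W/I-2 ? ·: ww|Ww|WW
W/II-1 ? I-1×I-2: ww|Ww
W/II-2 aff ·: Ww
W/II-3 ? I-1×I-2: ww|Ww|WW
W/II-4 aff ·: Ww|WW
W/III-1 ? II-3×II-4: ww|Ww|WW
W/III-2 un II-1×II-2: ww
W/III-3 aff II-1×II-2: Ww|WW
⇒ W over [I-1,I-2,II-1,II-2,II-3,II-4,III-1,III-2,III-3]: 99 consistent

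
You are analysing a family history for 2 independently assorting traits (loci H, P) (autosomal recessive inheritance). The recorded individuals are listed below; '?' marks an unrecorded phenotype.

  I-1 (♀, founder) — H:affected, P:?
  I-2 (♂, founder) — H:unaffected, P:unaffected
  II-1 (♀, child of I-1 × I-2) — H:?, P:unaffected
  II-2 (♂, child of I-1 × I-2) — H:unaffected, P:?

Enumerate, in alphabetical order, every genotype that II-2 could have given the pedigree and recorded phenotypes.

II-2 ∈ {Hh PP, Hh Pp, Hh pp}

H/I-1 aff ·: hh
H/I-2 un ·: HH|Hh
H/II-1 ? I-1×I-2: Hh|hh
H/II-2 un I-1×I-2: Hh
⇒ H over [I-1,I-2,II-1,II-2]: 3 consistent
P/I-1 ? ·: PP|Pp|pp
P/I-2 un ·: PP|Pp
P/II-1 un I-1×I-2: PP|Pp
P/II-2 ? I-1×I-2: PP|Pp|pp
⇒ P over [I-1,I-2,II-1,II-2]: 18 consistent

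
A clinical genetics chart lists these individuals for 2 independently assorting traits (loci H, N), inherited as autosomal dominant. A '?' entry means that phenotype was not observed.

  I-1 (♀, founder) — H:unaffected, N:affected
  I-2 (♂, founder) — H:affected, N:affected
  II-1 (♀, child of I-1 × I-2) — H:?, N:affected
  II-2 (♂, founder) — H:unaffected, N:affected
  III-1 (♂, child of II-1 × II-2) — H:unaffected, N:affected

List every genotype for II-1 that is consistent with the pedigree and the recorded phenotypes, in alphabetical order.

H/I-1 un ·: hh
H/I-2 aff ·: Hh|HH
H/II-1 ? I-1×I-2: hh|Hh
H/II-2 un ·: hh
H/III-1 un II-1×II-2: hh
⇒ H over [I-1,I-2,II-1,II-2,III-1]: 3 consistent
N/I-1 aff ·: Nn|NN
N/I-2 aff ·: Nn|NN
N/II-1 aff I-1×I-2: Nn|NN
N/II-2 aff ·: Nn|NN
N/III-1 aff II-1×II-2: Nn|NN
⇒ N over [I-1,I-2,II-1,II-2,III-1]: 24 consistent

II-1 ∈ {Hh NN, Hh Nn, hh NN, hh Nn}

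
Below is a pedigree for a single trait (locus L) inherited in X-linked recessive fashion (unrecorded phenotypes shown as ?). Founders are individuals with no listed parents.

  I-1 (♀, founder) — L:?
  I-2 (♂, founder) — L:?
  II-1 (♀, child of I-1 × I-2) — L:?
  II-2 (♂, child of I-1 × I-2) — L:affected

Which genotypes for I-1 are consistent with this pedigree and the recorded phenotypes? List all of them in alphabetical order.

I-1 ∈ {X^LX^l, X^lX^l}

L/I-1 ? ·: X^LX^l|X^lX^l
L/I-2 ? ·: X^LY|X^lY
L/II-1 ? I-1×I-2: X^LX^L|X^LX^l|X^lX^l
L/II-2 aff I-1×I-2: X^lY
⇒ L over [I-1,I-2,II-1,II-2]: 6 consistent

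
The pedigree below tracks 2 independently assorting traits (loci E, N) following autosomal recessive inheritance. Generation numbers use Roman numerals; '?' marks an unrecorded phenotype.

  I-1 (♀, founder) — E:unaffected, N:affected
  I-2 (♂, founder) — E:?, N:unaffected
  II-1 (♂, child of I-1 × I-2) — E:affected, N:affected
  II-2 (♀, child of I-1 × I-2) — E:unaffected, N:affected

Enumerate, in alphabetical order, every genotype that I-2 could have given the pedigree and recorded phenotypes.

I-2 ∈ {Ee Nn, ee Nn}

E/I-1 un ·: Ee
E/I-2 ? ·: Ee|ee
E/II-1 aff I-1×I-2: ee
E/II-2 un I-1×I-2: EE|Ee
⇒ E over [I-1,I-2,II-1,II-2]: 3 consistent
N/I-1 aff ·: nn
N/I-2 un ·: Nn
N/II-1 aff I-1×I-2: nn
N/II-2 aff I-1×I-2: nn
⇒ N over [I-1,I-2,II-1,II-2]: 1 consistent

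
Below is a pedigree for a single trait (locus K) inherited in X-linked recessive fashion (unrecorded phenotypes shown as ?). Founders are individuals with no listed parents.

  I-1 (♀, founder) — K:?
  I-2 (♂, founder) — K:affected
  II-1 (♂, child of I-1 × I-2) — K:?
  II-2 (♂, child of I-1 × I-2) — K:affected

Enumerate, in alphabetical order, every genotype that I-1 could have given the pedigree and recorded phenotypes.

K/I-1 ? ·: X^KX^k|X^kX^k
K/I-2 aff ·: X^kY
K/II-1 ? I-1×I-2: X^KY|X^kY
K/II-2 aff I-1×I-2: X^kY
⇒ K over [I-1,I-2,II-1,II-2]: 3 consistent

I-1 ∈ {X^KX^k, X^kX^k}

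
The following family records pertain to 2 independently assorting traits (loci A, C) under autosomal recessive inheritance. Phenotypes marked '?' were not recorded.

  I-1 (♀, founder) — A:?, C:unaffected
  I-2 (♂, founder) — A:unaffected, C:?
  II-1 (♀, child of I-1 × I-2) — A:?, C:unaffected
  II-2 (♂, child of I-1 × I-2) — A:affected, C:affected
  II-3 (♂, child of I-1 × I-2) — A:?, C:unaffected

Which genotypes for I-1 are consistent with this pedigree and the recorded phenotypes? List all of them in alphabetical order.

A/I-1 ? ·: Aa|aa
A/I-2 un ·: Aa
A/II-1 ? I-1×I-2: AA|Aa|aa
A/II-2 aff I-1×I-2: aa
A/II-3 ? I-1×I-2: AA|Aa|aa
⇒ A over [I-1,I-2,II-1,II-2,II-3]: 13 consistent
C/I-1 un ·: Cc
C/I-2 ? ·: Cc|cc
C/II-1 un I-1×I-2: CC|Cc
C/II-2 aff I-1×I-2: cc
C/II-3 un I-1×I-2: CC|Cc
⇒ C over [I-1,I-2,II-1,II-2,II-3]: 5 consistent

I-1 ∈ {Aa Cc, aa Cc}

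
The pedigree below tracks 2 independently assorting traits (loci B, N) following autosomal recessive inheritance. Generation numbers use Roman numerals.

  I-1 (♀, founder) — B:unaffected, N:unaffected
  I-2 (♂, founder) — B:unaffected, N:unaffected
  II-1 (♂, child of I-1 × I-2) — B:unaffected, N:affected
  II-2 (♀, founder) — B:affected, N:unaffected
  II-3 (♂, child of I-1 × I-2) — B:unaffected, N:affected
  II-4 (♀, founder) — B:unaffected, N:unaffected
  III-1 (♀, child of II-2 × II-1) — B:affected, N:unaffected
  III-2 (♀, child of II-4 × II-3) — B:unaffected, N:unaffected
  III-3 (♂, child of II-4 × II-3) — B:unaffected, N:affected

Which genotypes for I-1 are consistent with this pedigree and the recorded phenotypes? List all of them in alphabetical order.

B/I-1 un ·: BB|Bb
B/I-2 un ·: BB|Bb
B/II-1 un I-1×I-2: Bb
B/II-2 aff ·: bb
B/II-3 un I-1×I-2: BB|Bb
B/II-4 un ·: BB|Bb
B/III-1 aff II-2×II-1: bb
B/III-2 un II-4×II-3: BB|Bb
B/III-3 un II-4×II-3: BB|Bb
⇒ B over [I-1,I-2,II-1,II-2,II-3,II-4,III-1,III-2,III-3]: 39 consistent
N/I-1 un ·: Nn
N/I-2 un ·: Nn
N/II-1 aff I-1×I-2: nn
N/II-2 un ·: NN|Nn
N/II-3 aff I-1×I-2: nn
N/II-4 un ·: Nn
N/III-1 un II-2×II-1: Nn
N/III-2 un II-4×II-3: Nn
N/III-3 aff II-4×II-3: nn
⇒ N over [I-1,I-2,II-1,II-2,II-3,II-4,III-1,III-2,III-3]: 2 consistent

I-1 ∈ {BB Nn, Bb Nn}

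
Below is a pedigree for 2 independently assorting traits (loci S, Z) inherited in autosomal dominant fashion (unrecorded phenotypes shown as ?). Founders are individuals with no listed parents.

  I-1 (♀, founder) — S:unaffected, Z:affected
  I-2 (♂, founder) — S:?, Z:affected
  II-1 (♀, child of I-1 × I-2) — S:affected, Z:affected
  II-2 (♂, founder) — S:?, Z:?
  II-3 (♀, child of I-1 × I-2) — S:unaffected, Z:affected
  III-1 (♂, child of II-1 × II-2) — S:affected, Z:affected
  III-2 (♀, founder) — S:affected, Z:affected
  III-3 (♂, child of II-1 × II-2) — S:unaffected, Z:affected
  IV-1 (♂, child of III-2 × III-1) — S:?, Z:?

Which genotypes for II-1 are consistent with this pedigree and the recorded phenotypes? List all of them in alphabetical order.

S/I-1 un ·: ss
S/I-2 ? ·: Ss
S/II-1 aff I-1×I-2: Ss
S/II-2 ? ·: ss|Ss
S/II-3 un I-1×I-2: ss
S/III-1 aff II-1×II-2: Ss|SS
S/III-2 aff ·: Ss|SS
S/III-3 un II-1×II-2: ss
S/IV-1 ? III-2×III-1: ss|Ss|SS
⇒ S over [I-1,I-2,II-1,II-2,II-3,III-1,III-2,III-3,IV-1]: 13 consistent
Z/I-1 aff ·: Zz|ZZ
Z/I-2 aff ·: Zz|ZZ
Z/II-1 aff I-1×I-2: Zz|ZZ
Z/II-2 ? ·: zz|Zz|ZZ
Z/II-3 aff I-1×I-2: Zz|ZZ
Z/III-1 aff II-1×II-2: Zz|ZZ
Z/III-2 aff ·: Zz|ZZ
Z/III-3 aff II-1×II-2: Zz|ZZ
Z/IV-1 ? III-2×III-1: zz|Zz|ZZ
⇒ Z over [I-1,I-2,II-1,II-2,II-3,III-1,III-2,III-3,IV-1]: 390 consistent

II-1 ∈ {Ss ZZ, Ss Zz}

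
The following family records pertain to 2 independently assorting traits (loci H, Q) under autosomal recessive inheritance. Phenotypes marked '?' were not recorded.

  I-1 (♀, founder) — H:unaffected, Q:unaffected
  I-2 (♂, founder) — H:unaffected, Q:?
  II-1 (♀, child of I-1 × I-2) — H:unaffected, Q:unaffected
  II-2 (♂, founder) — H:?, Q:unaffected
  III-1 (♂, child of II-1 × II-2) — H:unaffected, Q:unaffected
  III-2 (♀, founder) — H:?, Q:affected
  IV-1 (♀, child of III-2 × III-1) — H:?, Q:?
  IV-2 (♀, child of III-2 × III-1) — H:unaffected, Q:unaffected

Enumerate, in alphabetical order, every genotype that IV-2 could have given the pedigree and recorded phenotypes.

H/I-1 un ·: HH|Hh
H/I-2 un ·: HH|Hh
H/II-1 un I-1×I-2: HH|Hh
H/II-2 ? ·: HH|Hh|hh
H/III-1 un II-1×II-2: HH|Hh
H/III-2 ? ·: HH|Hh|hh
H/IV-1 ? III-2×III-1: HH|Hh|hh
H/IV-2 un III-2×III-1: HH|Hh
⇒ H over [I-1,I-2,II-1,II-2,III-1,III-2,IV-1,IV-2]: 288 consistent
Q/I-1 un ·: QQ|Qq
Q/I-2 ? ·: QQ|Qq|qq
Q/II-1 un I-1×I-2: QQ|Qq
Q/II-2 un ·: QQ|Qq
Q/III-1 un II-1×II-2: QQ|Qq
Q/III-2 aff ·: qq
Q/IV-1 ? III-2×III-1: Qq|qq
Q/IV-2 un III-2×III-1: Qq
⇒ Q over [I-1,I-2,II-1,II-2,III-1,III-2,IV-1,IV-2]: 46 consistent

IV-2 ∈ {HH Qq, Hh Qq}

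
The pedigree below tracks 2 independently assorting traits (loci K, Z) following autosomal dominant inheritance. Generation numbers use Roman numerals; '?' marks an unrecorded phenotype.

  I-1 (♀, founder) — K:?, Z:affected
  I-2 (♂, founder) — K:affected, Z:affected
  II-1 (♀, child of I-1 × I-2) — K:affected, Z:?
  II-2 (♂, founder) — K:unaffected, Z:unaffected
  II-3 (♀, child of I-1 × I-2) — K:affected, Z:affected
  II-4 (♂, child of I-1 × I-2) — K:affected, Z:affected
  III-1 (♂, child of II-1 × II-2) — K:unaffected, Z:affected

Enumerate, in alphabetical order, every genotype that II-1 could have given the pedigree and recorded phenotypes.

K/I-1 ? ·: kk|Kk|KK
K/I-2 aff ·: Kk|KK
K/II-1 aff I-1×I-2: Kk
K/II-2 un ·: kk
K/II-3 aff I-1×I-2: Kk|KK
K/II-4 aff I-1×I-2: Kk|KK
K/III-1 un II-1×II-2: kk
⇒ K over [I-1,I-2,II-1,II-2,II-3,II-4,III-1]: 14 consistent
Z/I-1 aff ·: Zz|ZZ
Z/I-2 aff ·: Zz|ZZ
Z/II-1 ? I-1×I-2: Zz|ZZ
Z/II-2 un ·: zz
Z/II-3 aff I-1×I-2: Zz|ZZ
Z/II-4 aff I-1×I-2: Zz|ZZ
Z/III-1 aff II-1×II-2: Zz
⇒ Z over [I-1,I-2,II-1,II-2,II-3,II-4,III-1]: 25 consistent

II-1 ∈ {Kk ZZ, Kk Zz}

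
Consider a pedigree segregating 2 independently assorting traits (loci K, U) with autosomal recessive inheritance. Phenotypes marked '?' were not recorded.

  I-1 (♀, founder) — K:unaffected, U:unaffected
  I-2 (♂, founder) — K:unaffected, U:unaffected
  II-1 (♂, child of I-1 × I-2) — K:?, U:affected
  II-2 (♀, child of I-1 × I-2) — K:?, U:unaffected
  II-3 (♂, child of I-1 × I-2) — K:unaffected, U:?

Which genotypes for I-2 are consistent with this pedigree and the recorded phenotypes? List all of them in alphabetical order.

K/I-1 un ·: KK|Kk
K/I-2 un ·: KK|Kk
K/II-1 ? I-1×I-2: KK|Kk|kk
K/II-2 ? I-1×I-2: KK|Kk|kk
K/II-3 un I-1×I-2: KK|Kk
⇒ K over [I-1,I-2,II-1,II-2,II-3]: 35 consistent
U/I-1 un ·: Uu
U/I-2 un ·: Uu
U/II-1 aff I-1×I-2: uu
U/II-2 un I-1×I-2: UU|Uu
U/II-3 ? I-1×I-2: UU|Uu|uu
⇒ U over [I-1,I-2,II-1,II-2,II-3]: 6 consistent

I-2 ∈ {KK Uu, Kk Uu}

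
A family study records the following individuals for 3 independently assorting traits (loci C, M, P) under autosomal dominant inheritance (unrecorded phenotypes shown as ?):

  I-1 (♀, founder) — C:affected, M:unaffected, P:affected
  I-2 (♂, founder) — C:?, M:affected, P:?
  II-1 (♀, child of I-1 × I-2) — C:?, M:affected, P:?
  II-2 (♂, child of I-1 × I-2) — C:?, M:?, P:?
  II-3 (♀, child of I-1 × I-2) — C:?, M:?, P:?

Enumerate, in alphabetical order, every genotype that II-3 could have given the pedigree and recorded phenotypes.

C/I-1 aff ·: Cc|CC
C/I-2 ? ·: cc|Cc|CC
C/II-1 ? I-1×I-2: cc|Cc|CC
C/II-2 ? I-1×I-2: cc|Cc|CC
C/II-3 ? I-1×I-2: cc|Cc|CC
⇒ C over [I-1,I-2,II-1,II-2,II-3]: 53 consistent
M/I-1 un ·: mm
M/I-2 aff ·: Mm|MM
M/II-1 aff I-1×I-2: Mm
M/II-2 ? I-1×I-2: mm|Mm
M/II-3 ? I-1×I-2: mm|Mm
⇒ M over [I-1,I-2,II-1,II-2,II-3]: 5 consistent
P/I-1 aff ·: Pp|PP
P/I-2 ? ·: pp|Pp|PP
P/II-1 ? I-1×I-2: pp|Pp|PP
P/II-2 ? I-1×I-2: pp|Pp|PP
P/II-3 ? I-1×I-2: pp|Pp|PP
⇒ P over [I-1,I-2,II-1,II-2,II-3]: 53 consistent

II-3 ∈ {CC Mm PP, CC Mm Pp, CC Mm pp, CC mm PP, CC mm Pp, CC mm pp, Cc Mm PP, Cc Mm Pp, Cc Mm pp, Cc mm PP, Cc mm Pp, Cc mm pp, cc Mm PP, cc Mm Pp, cc Mm pp, cc mm PP, cc mm Pp, cc mm pp}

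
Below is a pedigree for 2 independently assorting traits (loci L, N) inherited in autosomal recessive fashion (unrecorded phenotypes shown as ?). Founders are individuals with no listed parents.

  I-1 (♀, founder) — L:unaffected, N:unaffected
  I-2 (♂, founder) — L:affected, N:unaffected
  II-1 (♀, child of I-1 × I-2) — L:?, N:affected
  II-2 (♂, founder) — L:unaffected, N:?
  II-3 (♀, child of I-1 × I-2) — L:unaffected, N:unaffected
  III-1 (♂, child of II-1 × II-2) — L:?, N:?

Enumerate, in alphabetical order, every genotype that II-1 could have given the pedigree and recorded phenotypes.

L/I-1 un ·: LL|Ll
L/I-2 aff ·: ll
L/II-1 ? I-1×I-2: Ll|ll
L/II-2 un ·: LL|Ll
L/II-3 un I-1×I-2: Ll
L/III-1 ? II-1×II-2: LL|Ll|ll
⇒ L over [I-1,I-2,II-1,II-2,II-3,III-1]: 13 consistent
N/I-1 un ·: Nn
N/I-2 un ·: Nn
N/II-1 aff I-1×I-2: nn
N/II-2 ? ·: NN|Nn|nn
N/II-3 un I-1×I-2: NN|Nn
N/III-1 ? II-1×II-2: Nn|nn
⇒ N over [I-1,I-2,II-1,II-2,II-3,III-1]: 8 consistent

II-1 ∈ {Ll nn, ll nn}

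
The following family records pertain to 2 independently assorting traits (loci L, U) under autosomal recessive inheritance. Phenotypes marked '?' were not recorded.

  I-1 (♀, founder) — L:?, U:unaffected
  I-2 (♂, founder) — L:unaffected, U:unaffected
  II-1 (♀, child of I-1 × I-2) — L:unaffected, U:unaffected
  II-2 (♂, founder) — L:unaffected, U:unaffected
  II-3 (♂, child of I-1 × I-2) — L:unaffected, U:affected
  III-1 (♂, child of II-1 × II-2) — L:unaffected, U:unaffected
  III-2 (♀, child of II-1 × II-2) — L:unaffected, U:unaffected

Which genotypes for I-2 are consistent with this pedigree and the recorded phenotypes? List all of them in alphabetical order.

L/I-1 ? ·: LL|Ll|ll
L/I-2 un ·: LL|Ll
L/II-1 un I-1×I-2: LL|Ll
L/II-2 un ·: LL|Ll
L/II-3 un I-1×I-2: LL|Ll
L/III-1 un II-1×II-2: LL|Ll
L/III-2 un II-1×II-2: LL|Ll
⇒ L over [I-1,I-2,II-1,II-2,II-3,III-1,III-2]: 99 consistent
U/I-1 un ·: Uu
U/I-2 un ·: Uu
U/II-1 un I-1×I-2: UU|Uu
U/II-2 un ·: UU|Uu
U/II-3 aff I-1×I-2: uu
U/III-1 un II-1×II-2: UU|Uu
U/III-2 un II-1×II-2: UU|Uu
⇒ U over [I-1,I-2,II-1,II-2,II-3,III-1,III-2]: 13 consistent

I-2 ∈ {LL Uu, Ll Uu}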